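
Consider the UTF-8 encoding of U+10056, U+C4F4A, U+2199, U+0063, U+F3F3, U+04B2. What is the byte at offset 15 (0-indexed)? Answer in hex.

U+10056 → 4-byte form F0 90 81 96 at offsets 0–3.
U+C4F4A → 4-byte form F3 84 BD 8A at offsets 4–7.
U+2199 → 3-byte form E2 86 99 at offsets 8–10.
U+0063 → 1-byte form 63 at offsets 11–11.
U+F3F3 → 3-byte form EF 8F B3 at offsets 12–14.
U+04B2 → 2-byte form D2 B2 at offsets 15–16.
Offset 15 falls in char 6's range; it's byte 1 of D2 B2 = 0xD2.

0xD2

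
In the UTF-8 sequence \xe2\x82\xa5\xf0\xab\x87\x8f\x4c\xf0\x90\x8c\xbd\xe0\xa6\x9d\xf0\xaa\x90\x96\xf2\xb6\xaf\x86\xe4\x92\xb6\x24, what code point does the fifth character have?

U+099D

Offset 0: leading byte 0xE2 = 11100010 → 3-byte char #1 = E2 82 A5.
Offset 3: leading byte 0xF0 = 11110000 → 4-byte char #2 = F0 AB 87 8F.
Offset 7: leading byte 0x4C = 01001100 → 1-byte char #3 = 4C.
Offset 8: leading byte 0xF0 = 11110000 → 4-byte char #4 = F0 90 8C BD.
Offset 12: leading byte 0xE0 = 11100000 → 3-byte char #5 = E0 A6 9D.
Leading byte 0xE0 = 11100000 matches 1110xxxx → 3-byte sequence.
Byte 1: 0xE0 = 11100000, payload 0000 (4 bits).
Byte 2: 0xA6 = 10100110 (10xxxxxx ✓), payload 100110.
Byte 3: 0x9D = 10011101 (10xxxxxx ✓), payload 011101.
Concatenate: 0000100110011101 = 0x99D (16 bits → U+099D).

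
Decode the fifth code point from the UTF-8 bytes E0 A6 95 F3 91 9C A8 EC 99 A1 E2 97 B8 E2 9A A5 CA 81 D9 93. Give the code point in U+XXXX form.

Offset 0: leading byte 0xE0 = 11100000 → 3-byte char #1 = E0 A6 95.
Offset 3: leading byte 0xF3 = 11110011 → 4-byte char #2 = F3 91 9C A8.
Offset 7: leading byte 0xEC = 11101100 → 3-byte char #3 = EC 99 A1.
Offset 10: leading byte 0xE2 = 11100010 → 3-byte char #4 = E2 97 B8.
Offset 13: leading byte 0xE2 = 11100010 → 3-byte char #5 = E2 9A A5.
Leading byte 0xE2 = 11100010 matches 1110xxxx → 3-byte sequence.
Byte 1: 0xE2 = 11100010, payload 0010 (4 bits).
Byte 2: 0x9A = 10011010 (10xxxxxx ✓), payload 011010.
Byte 3: 0xA5 = 10100101 (10xxxxxx ✓), payload 100101.
Concatenate: 0010011010100101 = 0x26A5 (16 bits → U+26A5).

U+26A5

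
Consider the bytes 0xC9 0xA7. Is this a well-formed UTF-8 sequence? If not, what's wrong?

valid

Leading byte 0xC9 = 11001001 → 2-byte form.
Continuation bytes 0xA7=10100111 all match 10xxxxxx.
Decoded value 0x267 is ≥ 0x80 (shortest form) and not a surrogate.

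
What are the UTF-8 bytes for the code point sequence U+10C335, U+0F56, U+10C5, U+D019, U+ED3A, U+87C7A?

F4 8C 8C B5 E0 BD 96 E1 83 85 ED 80 99 EE B4 BA F2 87 B1 BA

U+10C335: 4-byte form → F4 8C 8C B5.
U+0F56: 3-byte form → E0 BD 96.
U+10C5: 3-byte form → E1 83 85.
U+D019: 3-byte form → ED 80 99.
U+ED3A: 3-byte form → EE B4 BA.
U+87C7A: 4-byte form → F2 87 B1 BA.
Concatenated (20 bytes): F4 8C 8C B5 E0 BD 96 E1 83 85 ED 80 99 EE B4 BA F2 87 B1 BA.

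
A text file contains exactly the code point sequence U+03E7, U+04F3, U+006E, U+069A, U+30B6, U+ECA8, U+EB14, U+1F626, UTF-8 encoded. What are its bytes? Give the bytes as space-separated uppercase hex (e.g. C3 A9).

CF A7 D3 B3 6E DA 9A E3 82 B6 EE B2 A8 EE AC 94 F0 9F 98 A6

U+03E7: 2-byte form → CF A7.
U+04F3: 2-byte form → D3 B3.
U+006E: 1-byte form → 6E.
U+069A: 2-byte form → DA 9A.
U+30B6: 3-byte form → E3 82 B6.
U+ECA8: 3-byte form → EE B2 A8.
U+EB14: 3-byte form → EE AC 94.
U+1F626: 4-byte form → F0 9F 98 A6.
Concatenated (20 bytes): CF A7 D3 B3 6E DA 9A E3 82 B6 EE B2 A8 EE AC 94 F0 9F 98 A6.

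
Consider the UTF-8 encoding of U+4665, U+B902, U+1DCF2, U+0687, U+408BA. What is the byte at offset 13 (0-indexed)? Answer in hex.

0x80

U+4665 → 3-byte form E4 99 A5 at offsets 0–2.
U+B902 → 3-byte form EB A4 82 at offsets 3–5.
U+1DCF2 → 4-byte form F0 9D B3 B2 at offsets 6–9.
U+0687 → 2-byte form DA 87 at offsets 10–11.
U+408BA → 4-byte form F1 80 A2 BA at offsets 12–15.
Offset 13 falls in char 5's range; it's byte 2 of F1 80 A2 BA = 0x80.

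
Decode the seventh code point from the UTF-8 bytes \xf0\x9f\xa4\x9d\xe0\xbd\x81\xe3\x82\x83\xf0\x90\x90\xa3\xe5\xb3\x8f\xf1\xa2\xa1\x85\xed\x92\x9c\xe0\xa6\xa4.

U+D49C

Offset 0: leading byte 0xF0 = 11110000 → 4-byte char #1 = F0 9F A4 9D.
Offset 4: leading byte 0xE0 = 11100000 → 3-byte char #2 = E0 BD 81.
Offset 7: leading byte 0xE3 = 11100011 → 3-byte char #3 = E3 82 83.
Offset 10: leading byte 0xF0 = 11110000 → 4-byte char #4 = F0 90 90 A3.
Offset 14: leading byte 0xE5 = 11100101 → 3-byte char #5 = E5 B3 8F.
Offset 17: leading byte 0xF1 = 11110001 → 4-byte char #6 = F1 A2 A1 85.
Offset 21: leading byte 0xED = 11101101 → 3-byte char #7 = ED 92 9C.
Leading byte 0xED = 11101101 matches 1110xxxx → 3-byte sequence.
Byte 1: 0xED = 11101101, payload 1101 (4 bits).
Byte 2: 0x92 = 10010010 (10xxxxxx ✓), payload 010010.
Byte 3: 0x9C = 10011100 (10xxxxxx ✓), payload 011100.
Concatenate: 1101010010011100 = 0xD49C (16 bits → U+D49C).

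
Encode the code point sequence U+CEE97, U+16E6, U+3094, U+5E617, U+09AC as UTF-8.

F3 8E BA 97 E1 9B A6 E3 82 94 F1 9E 98 97 E0 A6 AC

U+CEE97: 4-byte form → F3 8E BA 97.
U+16E6: 3-byte form → E1 9B A6.
U+3094: 3-byte form → E3 82 94.
U+5E617: 4-byte form → F1 9E 98 97.
U+09AC: 3-byte form → E0 A6 AC.
Concatenated (17 bytes): F3 8E BA 97 E1 9B A6 E3 82 94 F1 9E 98 97 E0 A6 AC.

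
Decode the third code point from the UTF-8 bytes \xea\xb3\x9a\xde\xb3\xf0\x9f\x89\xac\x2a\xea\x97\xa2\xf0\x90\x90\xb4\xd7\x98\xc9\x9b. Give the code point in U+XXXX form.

U+1F26C

Offset 0: leading byte 0xEA = 11101010 → 3-byte char #1 = EA B3 9A.
Offset 3: leading byte 0xDE = 11011110 → 2-byte char #2 = DE B3.
Offset 5: leading byte 0xF0 = 11110000 → 4-byte char #3 = F0 9F 89 AC.
Leading byte 0xF0 = 11110000 matches 11110xxx → 4-byte sequence.
Byte 1: 0xF0 = 11110000, payload 000 (3 bits).
Byte 2: 0x9F = 10011111 (10xxxxxx ✓), payload 011111.
Byte 3: 0x89 = 10001001 (10xxxxxx ✓), payload 001001.
Byte 4: 0xAC = 10101100 (10xxxxxx ✓), payload 101100.
Concatenate: 000011111001001101100 = 0x1F26C (21 bits → U+1F26C).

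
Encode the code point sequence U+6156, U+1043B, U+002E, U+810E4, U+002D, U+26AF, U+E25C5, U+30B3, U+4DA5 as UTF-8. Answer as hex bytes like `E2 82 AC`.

E6 85 96 F0 90 90 BB 2E F2 81 83 A4 2D E2 9A AF F3 A2 97 85 E3 82 B3 E4 B6 A5

U+6156: 3-byte form → E6 85 96.
U+1043B: 4-byte form → F0 90 90 BB.
U+002E: 1-byte form → 2E.
U+810E4: 4-byte form → F2 81 83 A4.
U+002D: 1-byte form → 2D.
U+26AF: 3-byte form → E2 9A AF.
U+E25C5: 4-byte form → F3 A2 97 85.
U+30B3: 3-byte form → E3 82 B3.
U+4DA5: 3-byte form → E4 B6 A5.
Concatenated (26 bytes): E6 85 96 F0 90 90 BB 2E F2 81 83 A4 2D E2 9A AF F3 A2 97 85 E3 82 B3 E4 B6 A5.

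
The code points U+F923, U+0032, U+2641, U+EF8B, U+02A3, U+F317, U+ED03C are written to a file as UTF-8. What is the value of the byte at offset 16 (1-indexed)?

0xF3

1-indexed offset 16 is 0-indexed offset 15.
U+F923 → 3-byte form EF A4 A3 at offsets 0–2.
U+0032 → 1-byte form 32 at offsets 3–3.
U+2641 → 3-byte form E2 99 81 at offsets 4–6.
U+EF8B → 3-byte form EE BE 8B at offsets 7–9.
U+02A3 → 2-byte form CA A3 at offsets 10–11.
U+F317 → 3-byte form EF 8C 97 at offsets 12–14.
U+ED03C → 4-byte form F3 AD 80 BC at offsets 15–18.
Offset 15 falls in char 7's range; it's byte 1 of F3 AD 80 BC = 0xF3.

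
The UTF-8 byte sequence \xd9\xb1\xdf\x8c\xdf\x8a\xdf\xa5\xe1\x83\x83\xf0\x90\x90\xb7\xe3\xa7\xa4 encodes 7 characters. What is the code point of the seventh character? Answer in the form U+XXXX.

U+39E4

Offset 0: leading byte 0xD9 = 11011001 → 2-byte char #1 = D9 B1.
Offset 2: leading byte 0xDF = 11011111 → 2-byte char #2 = DF 8C.
Offset 4: leading byte 0xDF = 11011111 → 2-byte char #3 = DF 8A.
Offset 6: leading byte 0xDF = 11011111 → 2-byte char #4 = DF A5.
Offset 8: leading byte 0xE1 = 11100001 → 3-byte char #5 = E1 83 83.
Offset 11: leading byte 0xF0 = 11110000 → 4-byte char #6 = F0 90 90 B7.
Offset 15: leading byte 0xE3 = 11100011 → 3-byte char #7 = E3 A7 A4.
Leading byte 0xE3 = 11100011 matches 1110xxxx → 3-byte sequence.
Byte 1: 0xE3 = 11100011, payload 0011 (4 bits).
Byte 2: 0xA7 = 10100111 (10xxxxxx ✓), payload 100111.
Byte 3: 0xA4 = 10100100 (10xxxxxx ✓), payload 100100.
Concatenate: 0011100111100100 = 0x39E4 (16 bits → U+39E4).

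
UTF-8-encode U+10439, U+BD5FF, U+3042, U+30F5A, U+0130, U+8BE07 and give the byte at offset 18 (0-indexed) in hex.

U+10439 → 4-byte form F0 90 90 B9 at offsets 0–3.
U+BD5FF → 4-byte form F2 BD 97 BF at offsets 4–7.
U+3042 → 3-byte form E3 81 82 at offsets 8–10.
U+30F5A → 4-byte form F0 B0 BD 9A at offsets 11–14.
U+0130 → 2-byte form C4 B0 at offsets 15–16.
U+8BE07 → 4-byte form F2 8B B8 87 at offsets 17–20.
Offset 18 falls in char 6's range; it's byte 2 of F2 8B B8 87 = 0x8B.

0x8B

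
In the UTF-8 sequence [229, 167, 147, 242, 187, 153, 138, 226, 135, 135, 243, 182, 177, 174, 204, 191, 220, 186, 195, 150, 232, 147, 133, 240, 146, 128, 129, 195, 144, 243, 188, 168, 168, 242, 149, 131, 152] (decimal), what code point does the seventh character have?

U+00D6

Offset 0: leading byte 0xE5 = 11100101 → 3-byte char #1 = E5 A7 93.
Offset 3: leading byte 0xF2 = 11110010 → 4-byte char #2 = F2 BB 99 8A.
Offset 7: leading byte 0xE2 = 11100010 → 3-byte char #3 = E2 87 87.
Offset 10: leading byte 0xF3 = 11110011 → 4-byte char #4 = F3 B6 B1 AE.
Offset 14: leading byte 0xCC = 11001100 → 2-byte char #5 = CC BF.
Offset 16: leading byte 0xDC = 11011100 → 2-byte char #6 = DC BA.
Offset 18: leading byte 0xC3 = 11000011 → 2-byte char #7 = C3 96.
Leading byte 0xC3 = 11000011 matches 110xxxxx → 2-byte sequence.
Byte 1: 0xC3 = 11000011, payload 00011 (5 bits).
Byte 2: 0x96 = 10010110 (10xxxxxx ✓), payload 010110.
Concatenate: 00011010110 = 0xD6 (11 bits → U+00D6).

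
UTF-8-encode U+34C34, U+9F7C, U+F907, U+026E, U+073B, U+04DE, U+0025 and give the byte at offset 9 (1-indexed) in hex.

0xA4

1-indexed offset 9 is 0-indexed offset 8.
U+34C34 → 4-byte form F0 B4 B0 B4 at offsets 0–3.
U+9F7C → 3-byte form E9 BD BC at offsets 4–6.
U+F907 → 3-byte form EF A4 87 at offsets 7–9.
Offset 8 falls in char 3's range; it's byte 2 of EF A4 87 = 0xA4.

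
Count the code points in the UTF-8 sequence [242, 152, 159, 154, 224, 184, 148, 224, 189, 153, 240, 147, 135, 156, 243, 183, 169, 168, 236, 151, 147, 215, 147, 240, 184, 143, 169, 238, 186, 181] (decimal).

9

Byte at offset 0: 0xF2 = 11110010 → 4-byte char (#1). Advance 4.
Byte at offset 4: 0xE0 = 11100000 → 3-byte char (#2). Advance 3.
Byte at offset 7: 0xE0 = 11100000 → 3-byte char (#3). Advance 3.
Byte at offset 10: 0xF0 = 11110000 → 4-byte char (#4). Advance 4.
Byte at offset 14: 0xF3 = 11110011 → 4-byte char (#5). Advance 4.
Byte at offset 18: 0xEC = 11101100 → 3-byte char (#6). Advance 3.
Byte at offset 21: 0xD7 = 11010111 → 2-byte char (#7). Advance 2.
Byte at offset 23: 0xF0 = 11110000 → 4-byte char (#8). Advance 4.
Byte at offset 27: 0xEE = 11101110 → 3-byte char (#9). Advance 3.
Reached end at offset 30 after 9 code points.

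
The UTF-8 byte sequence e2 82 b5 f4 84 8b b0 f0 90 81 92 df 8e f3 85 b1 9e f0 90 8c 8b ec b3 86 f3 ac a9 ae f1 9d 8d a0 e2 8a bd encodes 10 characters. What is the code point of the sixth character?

U+1030B

Offset 0: leading byte 0xE2 = 11100010 → 3-byte char #1 = E2 82 B5.
Offset 3: leading byte 0xF4 = 11110100 → 4-byte char #2 = F4 84 8B B0.
Offset 7: leading byte 0xF0 = 11110000 → 4-byte char #3 = F0 90 81 92.
Offset 11: leading byte 0xDF = 11011111 → 2-byte char #4 = DF 8E.
Offset 13: leading byte 0xF3 = 11110011 → 4-byte char #5 = F3 85 B1 9E.
Offset 17: leading byte 0xF0 = 11110000 → 4-byte char #6 = F0 90 8C 8B.
Leading byte 0xF0 = 11110000 matches 11110xxx → 4-byte sequence.
Byte 1: 0xF0 = 11110000, payload 000 (3 bits).
Byte 2: 0x90 = 10010000 (10xxxxxx ✓), payload 010000.
Byte 3: 0x8C = 10001100 (10xxxxxx ✓), payload 001100.
Byte 4: 0x8B = 10001011 (10xxxxxx ✓), payload 001011.
Concatenate: 000010000001100001011 = 0x1030B (21 bits → U+1030B).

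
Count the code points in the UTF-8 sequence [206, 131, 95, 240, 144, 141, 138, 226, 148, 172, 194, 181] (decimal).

Byte at offset 0: 0xCE = 11001110 → 2-byte char (#1). Advance 2.
Byte at offset 2: 0x5F = 01011111 → 1-byte char (#2). Advance 1.
Byte at offset 3: 0xF0 = 11110000 → 4-byte char (#3). Advance 4.
Byte at offset 7: 0xE2 = 11100010 → 3-byte char (#4). Advance 3.
Byte at offset 10: 0xC2 = 11000010 → 2-byte char (#5). Advance 2.
Reached end at offset 12 after 5 code points.

5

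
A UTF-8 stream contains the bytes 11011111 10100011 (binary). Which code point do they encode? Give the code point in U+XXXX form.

U+07E3

Leading byte 0xDF = 11011111 matches 110xxxxx → 2-byte sequence.
Byte 1: 0xDF = 11011111, payload 11111 (5 bits).
Byte 2: 0xA3 = 10100011 (10xxxxxx ✓), payload 100011.
Concatenate: 11111100011 = 0x7E3 (11 bits → U+07E3).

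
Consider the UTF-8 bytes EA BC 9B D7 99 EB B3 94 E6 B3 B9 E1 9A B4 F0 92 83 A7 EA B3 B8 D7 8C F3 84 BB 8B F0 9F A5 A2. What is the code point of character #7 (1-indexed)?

Offset 0: leading byte 0xEA = 11101010 → 3-byte char #1 = EA BC 9B.
Offset 3: leading byte 0xD7 = 11010111 → 2-byte char #2 = D7 99.
Offset 5: leading byte 0xEB = 11101011 → 3-byte char #3 = EB B3 94.
Offset 8: leading byte 0xE6 = 11100110 → 3-byte char #4 = E6 B3 B9.
Offset 11: leading byte 0xE1 = 11100001 → 3-byte char #5 = E1 9A B4.
Offset 14: leading byte 0xF0 = 11110000 → 4-byte char #6 = F0 92 83 A7.
Offset 18: leading byte 0xEA = 11101010 → 3-byte char #7 = EA B3 B8.
Leading byte 0xEA = 11101010 matches 1110xxxx → 3-byte sequence.
Byte 1: 0xEA = 11101010, payload 1010 (4 bits).
Byte 2: 0xB3 = 10110011 (10xxxxxx ✓), payload 110011.
Byte 3: 0xB8 = 10111000 (10xxxxxx ✓), payload 111000.
Concatenate: 1010110011111000 = 0xACF8 (16 bits → U+ACF8).

U+ACF8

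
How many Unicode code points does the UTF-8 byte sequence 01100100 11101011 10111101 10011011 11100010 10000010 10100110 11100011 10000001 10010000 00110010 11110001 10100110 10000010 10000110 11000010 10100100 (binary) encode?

Byte at offset 0: 0x64 = 01100100 → 1-byte char (#1). Advance 1.
Byte at offset 1: 0xEB = 11101011 → 3-byte char (#2). Advance 3.
Byte at offset 4: 0xE2 = 11100010 → 3-byte char (#3). Advance 3.
Byte at offset 7: 0xE3 = 11100011 → 3-byte char (#4). Advance 3.
Byte at offset 10: 0x32 = 00110010 → 1-byte char (#5). Advance 1.
Byte at offset 11: 0xF1 = 11110001 → 4-byte char (#6). Advance 4.
Byte at offset 15: 0xC2 = 11000010 → 2-byte char (#7). Advance 2.
Reached end at offset 17 after 7 code points.

7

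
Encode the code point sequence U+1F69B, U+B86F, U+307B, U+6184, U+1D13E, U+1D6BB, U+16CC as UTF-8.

U+1F69B: 4-byte form → F0 9F 9A 9B.
U+B86F: 3-byte form → EB A1 AF.
U+307B: 3-byte form → E3 81 BB.
U+6184: 3-byte form → E6 86 84.
U+1D13E: 4-byte form → F0 9D 84 BE.
U+1D6BB: 4-byte form → F0 9D 9A BB.
U+16CC: 3-byte form → E1 9B 8C.
Concatenated (24 bytes): F0 9F 9A 9B EB A1 AF E3 81 BB E6 86 84 F0 9D 84 BE F0 9D 9A BB E1 9B 8C.

F0 9F 9A 9B EB A1 AF E3 81 BB E6 86 84 F0 9D 84 BE F0 9D 9A BB E1 9B 8C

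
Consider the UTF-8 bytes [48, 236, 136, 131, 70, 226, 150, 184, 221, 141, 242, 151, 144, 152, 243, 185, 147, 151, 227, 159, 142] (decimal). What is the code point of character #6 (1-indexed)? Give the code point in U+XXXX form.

Offset 0: leading byte 0x30 = 00110000 → 1-byte char #1 = 30.
Offset 1: leading byte 0xEC = 11101100 → 3-byte char #2 = EC 88 83.
Offset 4: leading byte 0x46 = 01000110 → 1-byte char #3 = 46.
Offset 5: leading byte 0xE2 = 11100010 → 3-byte char #4 = E2 96 B8.
Offset 8: leading byte 0xDD = 11011101 → 2-byte char #5 = DD 8D.
Offset 10: leading byte 0xF2 = 11110010 → 4-byte char #6 = F2 97 90 98.
Leading byte 0xF2 = 11110010 matches 11110xxx → 4-byte sequence.
Byte 1: 0xF2 = 11110010, payload 010 (3 bits).
Byte 2: 0x97 = 10010111 (10xxxxxx ✓), payload 010111.
Byte 3: 0x90 = 10010000 (10xxxxxx ✓), payload 010000.
Byte 4: 0x98 = 10011000 (10xxxxxx ✓), payload 011000.
Concatenate: 010010111010000011000 = 0x97418 (21 bits → U+97418).

U+97418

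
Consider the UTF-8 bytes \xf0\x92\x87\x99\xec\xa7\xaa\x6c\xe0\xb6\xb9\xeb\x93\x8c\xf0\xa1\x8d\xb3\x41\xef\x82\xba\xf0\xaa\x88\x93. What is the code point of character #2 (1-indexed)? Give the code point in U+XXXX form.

Offset 0: leading byte 0xF0 = 11110000 → 4-byte char #1 = F0 92 87 99.
Offset 4: leading byte 0xEC = 11101100 → 3-byte char #2 = EC A7 AA.
Leading byte 0xEC = 11101100 matches 1110xxxx → 3-byte sequence.
Byte 1: 0xEC = 11101100, payload 1100 (4 bits).
Byte 2: 0xA7 = 10100111 (10xxxxxx ✓), payload 100111.
Byte 3: 0xAA = 10101010 (10xxxxxx ✓), payload 101010.
Concatenate: 1100100111101010 = 0xC9EA (16 bits → U+C9EA).

U+C9EA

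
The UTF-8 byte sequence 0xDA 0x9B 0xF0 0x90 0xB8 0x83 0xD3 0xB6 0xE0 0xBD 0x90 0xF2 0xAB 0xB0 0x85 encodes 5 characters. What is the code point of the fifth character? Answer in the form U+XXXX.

U+ABC05

Offset 0: leading byte 0xDA = 11011010 → 2-byte char #1 = DA 9B.
Offset 2: leading byte 0xF0 = 11110000 → 4-byte char #2 = F0 90 B8 83.
Offset 6: leading byte 0xD3 = 11010011 → 2-byte char #3 = D3 B6.
Offset 8: leading byte 0xE0 = 11100000 → 3-byte char #4 = E0 BD 90.
Offset 11: leading byte 0xF2 = 11110010 → 4-byte char #5 = F2 AB B0 85.
Leading byte 0xF2 = 11110010 matches 11110xxx → 4-byte sequence.
Byte 1: 0xF2 = 11110010, payload 010 (3 bits).
Byte 2: 0xAB = 10101011 (10xxxxxx ✓), payload 101011.
Byte 3: 0xB0 = 10110000 (10xxxxxx ✓), payload 110000.
Byte 4: 0x85 = 10000101 (10xxxxxx ✓), payload 000101.
Concatenate: 010101011110000000101 = 0xABC05 (21 bits → U+ABC05).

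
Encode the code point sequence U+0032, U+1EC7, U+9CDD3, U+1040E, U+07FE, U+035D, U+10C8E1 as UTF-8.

32 E1 BB 87 F2 9C B7 93 F0 90 90 8E DF BE CD 9D F4 8C A3 A1

U+0032: 1-byte form → 32.
U+1EC7: 3-byte form → E1 BB 87.
U+9CDD3: 4-byte form → F2 9C B7 93.
U+1040E: 4-byte form → F0 90 90 8E.
U+07FE: 2-byte form → DF BE.
U+035D: 2-byte form → CD 9D.
U+10C8E1: 4-byte form → F4 8C A3 A1.
Concatenated (20 bytes): 32 E1 BB 87 F2 9C B7 93 F0 90 90 8E DF BE CD 9D F4 8C A3 A1.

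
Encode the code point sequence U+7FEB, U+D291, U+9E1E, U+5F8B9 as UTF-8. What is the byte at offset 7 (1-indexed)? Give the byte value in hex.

0xE9

1-indexed offset 7 is 0-indexed offset 6.
U+7FEB → 3-byte form E7 BF AB at offsets 0–2.
U+D291 → 3-byte form ED 8A 91 at offsets 3–5.
U+9E1E → 3-byte form E9 B8 9E at offsets 6–8.
Offset 6 falls in char 3's range; it's byte 1 of E9 B8 9E = 0xE9.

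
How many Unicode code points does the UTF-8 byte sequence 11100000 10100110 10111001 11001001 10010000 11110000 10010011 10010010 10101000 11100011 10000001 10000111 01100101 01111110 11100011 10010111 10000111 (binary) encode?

7

Byte at offset 0: 0xE0 = 11100000 → 3-byte char (#1). Advance 3.
Byte at offset 3: 0xC9 = 11001001 → 2-byte char (#2). Advance 2.
Byte at offset 5: 0xF0 = 11110000 → 4-byte char (#3). Advance 4.
Byte at offset 9: 0xE3 = 11100011 → 3-byte char (#4). Advance 3.
Byte at offset 12: 0x65 = 01100101 → 1-byte char (#5). Advance 1.
Byte at offset 13: 0x7E = 01111110 → 1-byte char (#6). Advance 1.
Byte at offset 14: 0xE3 = 11100011 → 3-byte char (#7). Advance 3.
Reached end at offset 17 after 7 code points.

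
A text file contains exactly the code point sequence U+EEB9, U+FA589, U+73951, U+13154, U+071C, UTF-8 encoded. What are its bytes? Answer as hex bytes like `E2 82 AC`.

U+EEB9: 3-byte form → EE BA B9.
U+FA589: 4-byte form → F3 BA 96 89.
U+73951: 4-byte form → F1 B3 A5 91.
U+13154: 4-byte form → F0 93 85 94.
U+071C: 2-byte form → DC 9C.
Concatenated (17 bytes): EE BA B9 F3 BA 96 89 F1 B3 A5 91 F0 93 85 94 DC 9C.

EE BA B9 F3 BA 96 89 F1 B3 A5 91 F0 93 85 94 DC 9C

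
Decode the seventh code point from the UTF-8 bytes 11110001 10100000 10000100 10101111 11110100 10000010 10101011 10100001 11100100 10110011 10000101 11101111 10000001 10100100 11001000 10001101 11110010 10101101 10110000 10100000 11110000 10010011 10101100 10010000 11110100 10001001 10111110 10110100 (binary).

U+13B10

Offset 0: leading byte 0xF1 = 11110001 → 4-byte char #1 = F1 A0 84 AF.
Offset 4: leading byte 0xF4 = 11110100 → 4-byte char #2 = F4 82 AB A1.
Offset 8: leading byte 0xE4 = 11100100 → 3-byte char #3 = E4 B3 85.
Offset 11: leading byte 0xEF = 11101111 → 3-byte char #4 = EF 81 A4.
Offset 14: leading byte 0xC8 = 11001000 → 2-byte char #5 = C8 8D.
Offset 16: leading byte 0xF2 = 11110010 → 4-byte char #6 = F2 AD B0 A0.
Offset 20: leading byte 0xF0 = 11110000 → 4-byte char #7 = F0 93 AC 90.
Leading byte 0xF0 = 11110000 matches 11110xxx → 4-byte sequence.
Byte 1: 0xF0 = 11110000, payload 000 (3 bits).
Byte 2: 0x93 = 10010011 (10xxxxxx ✓), payload 010011.
Byte 3: 0xAC = 10101100 (10xxxxxx ✓), payload 101100.
Byte 4: 0x90 = 10010000 (10xxxxxx ✓), payload 010000.
Concatenate: 000010011101100010000 = 0x13B10 (21 bits → U+13B10).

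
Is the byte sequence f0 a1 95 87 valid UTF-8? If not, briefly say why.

Leading byte 0xF0 = 11110000 → 4-byte form.
Continuation bytes 0xA1=10100001, 0x95=10010101, 0x87=10000111 all match 10xxxxxx.
Decoded value 0x21547 is ≥ 0x10000 (shortest form) and not a surrogate.

valid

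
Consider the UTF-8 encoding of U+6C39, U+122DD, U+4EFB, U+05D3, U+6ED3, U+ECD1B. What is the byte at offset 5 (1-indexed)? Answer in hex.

0x92

1-indexed offset 5 is 0-indexed offset 4.
U+6C39 → 3-byte form E6 B0 B9 at offsets 0–2.
U+122DD → 4-byte form F0 92 8B 9D at offsets 3–6.
Offset 4 falls in char 2's range; it's byte 2 of F0 92 8B 9D = 0x92.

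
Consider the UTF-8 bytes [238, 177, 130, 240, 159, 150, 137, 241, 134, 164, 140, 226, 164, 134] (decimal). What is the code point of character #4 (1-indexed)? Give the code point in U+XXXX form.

U+2906

Offset 0: leading byte 0xEE = 11101110 → 3-byte char #1 = EE B1 82.
Offset 3: leading byte 0xF0 = 11110000 → 4-byte char #2 = F0 9F 96 89.
Offset 7: leading byte 0xF1 = 11110001 → 4-byte char #3 = F1 86 A4 8C.
Offset 11: leading byte 0xE2 = 11100010 → 3-byte char #4 = E2 A4 86.
Leading byte 0xE2 = 11100010 matches 1110xxxx → 3-byte sequence.
Byte 1: 0xE2 = 11100010, payload 0010 (4 bits).
Byte 2: 0xA4 = 10100100 (10xxxxxx ✓), payload 100100.
Byte 3: 0x86 = 10000110 (10xxxxxx ✓), payload 000110.
Concatenate: 0010100100000110 = 0x2906 (16 bits → U+2906).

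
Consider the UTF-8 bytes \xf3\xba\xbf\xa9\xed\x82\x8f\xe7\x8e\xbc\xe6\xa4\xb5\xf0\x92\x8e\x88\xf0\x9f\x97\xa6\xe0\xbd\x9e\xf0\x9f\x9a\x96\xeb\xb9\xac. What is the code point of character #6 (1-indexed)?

Offset 0: leading byte 0xF3 = 11110011 → 4-byte char #1 = F3 BA BF A9.
Offset 4: leading byte 0xED = 11101101 → 3-byte char #2 = ED 82 8F.
Offset 7: leading byte 0xE7 = 11100111 → 3-byte char #3 = E7 8E BC.
Offset 10: leading byte 0xE6 = 11100110 → 3-byte char #4 = E6 A4 B5.
Offset 13: leading byte 0xF0 = 11110000 → 4-byte char #5 = F0 92 8E 88.
Offset 17: leading byte 0xF0 = 11110000 → 4-byte char #6 = F0 9F 97 A6.
Leading byte 0xF0 = 11110000 matches 11110xxx → 4-byte sequence.
Byte 1: 0xF0 = 11110000, payload 000 (3 bits).
Byte 2: 0x9F = 10011111 (10xxxxxx ✓), payload 011111.
Byte 3: 0x97 = 10010111 (10xxxxxx ✓), payload 010111.
Byte 4: 0xA6 = 10100110 (10xxxxxx ✓), payload 100110.
Concatenate: 000011111010111100110 = 0x1F5E6 (21 bits → U+1F5E6).

U+1F5E6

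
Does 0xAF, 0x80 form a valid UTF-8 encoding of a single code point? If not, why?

Byte 0xAF = 10101111 has the form 10xxxxxx — a continuation byte — but there is no preceding leading byte.

invalid (continuation byte with no leading byte)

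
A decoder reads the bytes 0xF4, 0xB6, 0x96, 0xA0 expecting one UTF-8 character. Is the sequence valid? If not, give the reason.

invalid (encodes a value above U+10FFFF)

Leading byte 0xF4 = 11110100 → 4-byte form.
Payload = 0x1365A0, which exceeds U+10FFFF, the maximum Unicode code point. (Leading bytes F5–FF, or F4 followed by ≥ 0x90, are invalid.)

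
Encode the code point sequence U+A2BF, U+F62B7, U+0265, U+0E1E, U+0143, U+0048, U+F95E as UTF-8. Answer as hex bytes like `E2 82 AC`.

U+A2BF: 3-byte form → EA 8A BF.
U+F62B7: 4-byte form → F3 B6 8A B7.
U+0265: 2-byte form → C9 A5.
U+0E1E: 3-byte form → E0 B8 9E.
U+0143: 2-byte form → C5 83.
U+0048: 1-byte form → 48.
U+F95E: 3-byte form → EF A5 9E.
Concatenated (18 bytes): EA 8A BF F3 B6 8A B7 C9 A5 E0 B8 9E C5 83 48 EF A5 9E.

EA 8A BF F3 B6 8A B7 C9 A5 E0 B8 9E C5 83 48 EF A5 9E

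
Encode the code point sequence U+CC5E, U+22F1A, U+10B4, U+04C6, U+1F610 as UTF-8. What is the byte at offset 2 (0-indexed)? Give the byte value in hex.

0x9E

U+CC5E → 3-byte form EC B1 9E at offsets 0–2.
Offset 2 falls in char 1's range; it's byte 3 of EC B1 9E = 0x9E.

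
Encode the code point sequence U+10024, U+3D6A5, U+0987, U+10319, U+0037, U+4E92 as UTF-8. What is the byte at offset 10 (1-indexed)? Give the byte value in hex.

1-indexed offset 10 is 0-indexed offset 9.
U+10024 → 4-byte form F0 90 80 A4 at offsets 0–3.
U+3D6A5 → 4-byte form F0 BD 9A A5 at offsets 4–7.
U+0987 → 3-byte form E0 A6 87 at offsets 8–10.
Offset 9 falls in char 3's range; it's byte 2 of E0 A6 87 = 0xA6.

0xA6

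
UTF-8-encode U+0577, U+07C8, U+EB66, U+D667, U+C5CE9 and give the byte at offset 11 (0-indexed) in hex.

0x85

U+0577 → 2-byte form D5 B7 at offsets 0–1.
U+07C8 → 2-byte form DF 88 at offsets 2–3.
U+EB66 → 3-byte form EE AD A6 at offsets 4–6.
U+D667 → 3-byte form ED 99 A7 at offsets 7–9.
U+C5CE9 → 4-byte form F3 85 B3 A9 at offsets 10–13.
Offset 11 falls in char 5's range; it's byte 2 of F3 85 B3 A9 = 0x85.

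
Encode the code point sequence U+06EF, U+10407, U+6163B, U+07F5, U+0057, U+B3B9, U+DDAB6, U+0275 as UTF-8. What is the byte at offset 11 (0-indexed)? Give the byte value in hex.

U+06EF → 2-byte form DB AF at offsets 0–1.
U+10407 → 4-byte form F0 90 90 87 at offsets 2–5.
U+6163B → 4-byte form F1 A1 98 BB at offsets 6–9.
U+07F5 → 2-byte form DF B5 at offsets 10–11.
Offset 11 falls in char 4's range; it's byte 2 of DF B5 = 0xB5.

0xB5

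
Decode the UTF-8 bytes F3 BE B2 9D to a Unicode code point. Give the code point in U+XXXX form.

Leading byte 0xF3 = 11110011 matches 11110xxx → 4-byte sequence.
Byte 1: 0xF3 = 11110011, payload 011 (3 bits).
Byte 2: 0xBE = 10111110 (10xxxxxx ✓), payload 111110.
Byte 3: 0xB2 = 10110010 (10xxxxxx ✓), payload 110010.
Byte 4: 0x9D = 10011101 (10xxxxxx ✓), payload 011101.
Concatenate: 011111110110010011101 = 0xFEC9D (21 bits → U+FEC9D).

U+FEC9D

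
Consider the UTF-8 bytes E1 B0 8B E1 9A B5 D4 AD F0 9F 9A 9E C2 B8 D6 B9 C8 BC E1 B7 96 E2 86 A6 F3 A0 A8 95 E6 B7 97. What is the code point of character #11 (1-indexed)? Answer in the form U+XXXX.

Offset 0: leading byte 0xE1 = 11100001 → 3-byte char #1 = E1 B0 8B.
Offset 3: leading byte 0xE1 = 11100001 → 3-byte char #2 = E1 9A B5.
Offset 6: leading byte 0xD4 = 11010100 → 2-byte char #3 = D4 AD.
Offset 8: leading byte 0xF0 = 11110000 → 4-byte char #4 = F0 9F 9A 9E.
Offset 12: leading byte 0xC2 = 11000010 → 2-byte char #5 = C2 B8.
Offset 14: leading byte 0xD6 = 11010110 → 2-byte char #6 = D6 B9.
Offset 16: leading byte 0xC8 = 11001000 → 2-byte char #7 = C8 BC.
Offset 18: leading byte 0xE1 = 11100001 → 3-byte char #8 = E1 B7 96.
Offset 21: leading byte 0xE2 = 11100010 → 3-byte char #9 = E2 86 A6.
Offset 24: leading byte 0xF3 = 11110011 → 4-byte char #10 = F3 A0 A8 95.
Offset 28: leading byte 0xE6 = 11100110 → 3-byte char #11 = E6 B7 97.
Leading byte 0xE6 = 11100110 matches 1110xxxx → 3-byte sequence.
Byte 1: 0xE6 = 11100110, payload 0110 (4 bits).
Byte 2: 0xB7 = 10110111 (10xxxxxx ✓), payload 110111.
Byte 3: 0x97 = 10010111 (10xxxxxx ✓), payload 010111.
Concatenate: 0110110111010111 = 0x6DD7 (16 bits → U+6DD7).

U+6DD7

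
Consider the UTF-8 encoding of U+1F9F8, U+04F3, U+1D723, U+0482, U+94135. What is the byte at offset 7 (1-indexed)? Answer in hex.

1-indexed offset 7 is 0-indexed offset 6.
U+1F9F8 → 4-byte form F0 9F A7 B8 at offsets 0–3.
U+04F3 → 2-byte form D3 B3 at offsets 4–5.
U+1D723 → 4-byte form F0 9D 9C A3 at offsets 6–9.
Offset 6 falls in char 3's range; it's byte 1 of F0 9D 9C A3 = 0xF0.

0xF0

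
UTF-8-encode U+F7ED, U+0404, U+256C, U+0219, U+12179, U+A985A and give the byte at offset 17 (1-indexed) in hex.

0xA1

1-indexed offset 17 is 0-indexed offset 16.
U+F7ED → 3-byte form EF 9F AD at offsets 0–2.
U+0404 → 2-byte form D0 84 at offsets 3–4.
U+256C → 3-byte form E2 95 AC at offsets 5–7.
U+0219 → 2-byte form C8 99 at offsets 8–9.
U+12179 → 4-byte form F0 92 85 B9 at offsets 10–13.
U+A985A → 4-byte form F2 A9 A1 9A at offsets 14–17.
Offset 16 falls in char 6's range; it's byte 3 of F2 A9 A1 9A = 0xA1.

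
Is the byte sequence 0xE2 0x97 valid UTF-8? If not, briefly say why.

Leading byte 0xE2 = 11100010 → 3-byte form, but only 2 bytes are present.

invalid (sequence truncated)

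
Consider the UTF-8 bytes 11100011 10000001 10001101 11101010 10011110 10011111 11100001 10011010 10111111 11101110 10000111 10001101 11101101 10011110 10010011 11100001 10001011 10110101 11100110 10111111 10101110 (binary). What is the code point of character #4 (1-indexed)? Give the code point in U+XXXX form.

Offset 0: leading byte 0xE3 = 11100011 → 3-byte char #1 = E3 81 8D.
Offset 3: leading byte 0xEA = 11101010 → 3-byte char #2 = EA 9E 9F.
Offset 6: leading byte 0xE1 = 11100001 → 3-byte char #3 = E1 9A BF.
Offset 9: leading byte 0xEE = 11101110 → 3-byte char #4 = EE 87 8D.
Leading byte 0xEE = 11101110 matches 1110xxxx → 3-byte sequence.
Byte 1: 0xEE = 11101110, payload 1110 (4 bits).
Byte 2: 0x87 = 10000111 (10xxxxxx ✓), payload 000111.
Byte 3: 0x8D = 10001101 (10xxxxxx ✓), payload 001101.
Concatenate: 1110000111001101 = 0xE1CD (16 bits → U+E1CD).

U+E1CD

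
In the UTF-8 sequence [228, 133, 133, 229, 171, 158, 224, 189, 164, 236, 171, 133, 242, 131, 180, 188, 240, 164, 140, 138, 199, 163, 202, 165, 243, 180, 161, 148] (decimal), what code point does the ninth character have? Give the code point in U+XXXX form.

Offset 0: leading byte 0xE4 = 11100100 → 3-byte char #1 = E4 85 85.
Offset 3: leading byte 0xE5 = 11100101 → 3-byte char #2 = E5 AB 9E.
Offset 6: leading byte 0xE0 = 11100000 → 3-byte char #3 = E0 BD A4.
Offset 9: leading byte 0xEC = 11101100 → 3-byte char #4 = EC AB 85.
Offset 12: leading byte 0xF2 = 11110010 → 4-byte char #5 = F2 83 B4 BC.
Offset 16: leading byte 0xF0 = 11110000 → 4-byte char #6 = F0 A4 8C 8A.
Offset 20: leading byte 0xC7 = 11000111 → 2-byte char #7 = C7 A3.
Offset 22: leading byte 0xCA = 11001010 → 2-byte char #8 = CA A5.
Offset 24: leading byte 0xF3 = 11110011 → 4-byte char #9 = F3 B4 A1 94.
Leading byte 0xF3 = 11110011 matches 11110xxx → 4-byte sequence.
Byte 1: 0xF3 = 11110011, payload 011 (3 bits).
Byte 2: 0xB4 = 10110100 (10xxxxxx ✓), payload 110100.
Byte 3: 0xA1 = 10100001 (10xxxxxx ✓), payload 100001.
Byte 4: 0x94 = 10010100 (10xxxxxx ✓), payload 010100.
Concatenate: 011110100100001010100 = 0xF4854 (21 bits → U+F4854).

U+F4854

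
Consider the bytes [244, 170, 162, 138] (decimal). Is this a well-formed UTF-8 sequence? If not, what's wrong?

Leading byte 0xF4 = 11110100 → 4-byte form.
Payload = 0x12A88A, which exceeds U+10FFFF, the maximum Unicode code point. (Leading bytes F5–FF, or F4 followed by ≥ 0x90, are invalid.)

invalid (encodes a value above U+10FFFF)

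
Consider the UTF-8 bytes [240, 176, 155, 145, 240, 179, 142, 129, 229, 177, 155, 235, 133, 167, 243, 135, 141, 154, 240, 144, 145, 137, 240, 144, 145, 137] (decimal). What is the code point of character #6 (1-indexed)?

Offset 0: leading byte 0xF0 = 11110000 → 4-byte char #1 = F0 B0 9B 91.
Offset 4: leading byte 0xF0 = 11110000 → 4-byte char #2 = F0 B3 8E 81.
Offset 8: leading byte 0xE5 = 11100101 → 3-byte char #3 = E5 B1 9B.
Offset 11: leading byte 0xEB = 11101011 → 3-byte char #4 = EB 85 A7.
Offset 14: leading byte 0xF3 = 11110011 → 4-byte char #5 = F3 87 8D 9A.
Offset 18: leading byte 0xF0 = 11110000 → 4-byte char #6 = F0 90 91 89.
Leading byte 0xF0 = 11110000 matches 11110xxx → 4-byte sequence.
Byte 1: 0xF0 = 11110000, payload 000 (3 bits).
Byte 2: 0x90 = 10010000 (10xxxxxx ✓), payload 010000.
Byte 3: 0x91 = 10010001 (10xxxxxx ✓), payload 010001.
Byte 4: 0x89 = 10001001 (10xxxxxx ✓), payload 001001.
Concatenate: 000010000010001001001 = 0x10449 (21 bits → U+10449).

U+10449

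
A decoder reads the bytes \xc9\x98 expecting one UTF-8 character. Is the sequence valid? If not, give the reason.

Leading byte 0xC9 = 11001001 → 2-byte form.
Continuation bytes 0x98=10011000 all match 10xxxxxx.
Decoded value 0x258 is ≥ 0x80 (shortest form) and not a surrogate.

valid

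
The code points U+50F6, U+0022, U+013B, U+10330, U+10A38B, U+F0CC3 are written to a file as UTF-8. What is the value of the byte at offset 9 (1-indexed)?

0x8C

1-indexed offset 9 is 0-indexed offset 8.
U+50F6 → 3-byte form E5 83 B6 at offsets 0–2.
U+0022 → 1-byte form 22 at offsets 3–3.
U+013B → 2-byte form C4 BB at offsets 4–5.
U+10330 → 4-byte form F0 90 8C B0 at offsets 6–9.
Offset 8 falls in char 4's range; it's byte 3 of F0 90 8C B0 = 0x8C.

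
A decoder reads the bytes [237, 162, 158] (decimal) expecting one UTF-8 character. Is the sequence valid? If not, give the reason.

invalid (encodes a surrogate (U+D800–U+DFFF))

Structurally a 3-byte sequence; payload = 0xD89E.
But 0xD89E is in U+D800–U+DFFF, the surrogate range. Surrogates are not Unicode scalar values and are forbidden in UTF-8.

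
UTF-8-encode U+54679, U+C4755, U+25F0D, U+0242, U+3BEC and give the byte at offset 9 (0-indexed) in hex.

U+54679 → 4-byte form F1 94 99 B9 at offsets 0–3.
U+C4755 → 4-byte form F3 84 9D 95 at offsets 4–7.
U+25F0D → 4-byte form F0 A5 BC 8D at offsets 8–11.
Offset 9 falls in char 3's range; it's byte 2 of F0 A5 BC 8D = 0xA5.

0xA5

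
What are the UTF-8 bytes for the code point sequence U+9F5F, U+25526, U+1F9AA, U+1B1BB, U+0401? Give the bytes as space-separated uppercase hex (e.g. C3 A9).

E9 BD 9F F0 A5 94 A6 F0 9F A6 AA F0 9B 86 BB D0 81

U+9F5F: 3-byte form → E9 BD 9F.
U+25526: 4-byte form → F0 A5 94 A6.
U+1F9AA: 4-byte form → F0 9F A6 AA.
U+1B1BB: 4-byte form → F0 9B 86 BB.
U+0401: 2-byte form → D0 81.
Concatenated (17 bytes): E9 BD 9F F0 A5 94 A6 F0 9F A6 AA F0 9B 86 BB D0 81.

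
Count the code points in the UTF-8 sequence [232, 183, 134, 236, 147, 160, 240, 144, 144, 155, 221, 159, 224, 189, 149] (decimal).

Byte at offset 0: 0xE8 = 11101000 → 3-byte char (#1). Advance 3.
Byte at offset 3: 0xEC = 11101100 → 3-byte char (#2). Advance 3.
Byte at offset 6: 0xF0 = 11110000 → 4-byte char (#3). Advance 4.
Byte at offset 10: 0xDD = 11011101 → 2-byte char (#4). Advance 2.
Byte at offset 12: 0xE0 = 11100000 → 3-byte char (#5). Advance 3.
Reached end at offset 15 after 5 code points.

5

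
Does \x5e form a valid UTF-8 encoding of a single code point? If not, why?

valid

Leading byte 0x5E = 01011110 → 1-byte form.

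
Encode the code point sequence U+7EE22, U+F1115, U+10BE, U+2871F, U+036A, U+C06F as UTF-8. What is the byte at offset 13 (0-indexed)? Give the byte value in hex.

0x9C

U+7EE22 → 4-byte form F1 BE B8 A2 at offsets 0–3.
U+F1115 → 4-byte form F3 B1 84 95 at offsets 4–7.
U+10BE → 3-byte form E1 82 BE at offsets 8–10.
U+2871F → 4-byte form F0 A8 9C 9F at offsets 11–14.
Offset 13 falls in char 4's range; it's byte 3 of F0 A8 9C 9F = 0x9C.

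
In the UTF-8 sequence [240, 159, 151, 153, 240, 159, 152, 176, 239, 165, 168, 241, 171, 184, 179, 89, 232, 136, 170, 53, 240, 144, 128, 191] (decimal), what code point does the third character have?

U+F968

Offset 0: leading byte 0xF0 = 11110000 → 4-byte char #1 = F0 9F 97 99.
Offset 4: leading byte 0xF0 = 11110000 → 4-byte char #2 = F0 9F 98 B0.
Offset 8: leading byte 0xEF = 11101111 → 3-byte char #3 = EF A5 A8.
Leading byte 0xEF = 11101111 matches 1110xxxx → 3-byte sequence.
Byte 1: 0xEF = 11101111, payload 1111 (4 bits).
Byte 2: 0xA5 = 10100101 (10xxxxxx ✓), payload 100101.
Byte 3: 0xA8 = 10101000 (10xxxxxx ✓), payload 101000.
Concatenate: 1111100101101000 = 0xF968 (16 bits → U+F968).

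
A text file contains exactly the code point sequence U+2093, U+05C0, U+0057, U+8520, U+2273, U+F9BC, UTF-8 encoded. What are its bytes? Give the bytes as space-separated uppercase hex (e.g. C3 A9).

U+2093: 3-byte form → E2 82 93.
U+05C0: 2-byte form → D7 80.
U+0057: 1-byte form → 57.
U+8520: 3-byte form → E8 94 A0.
U+2273: 3-byte form → E2 89 B3.
U+F9BC: 3-byte form → EF A6 BC.
Concatenated (15 bytes): E2 82 93 D7 80 57 E8 94 A0 E2 89 B3 EF A6 BC.

E2 82 93 D7 80 57 E8 94 A0 E2 89 B3 EF A6 BC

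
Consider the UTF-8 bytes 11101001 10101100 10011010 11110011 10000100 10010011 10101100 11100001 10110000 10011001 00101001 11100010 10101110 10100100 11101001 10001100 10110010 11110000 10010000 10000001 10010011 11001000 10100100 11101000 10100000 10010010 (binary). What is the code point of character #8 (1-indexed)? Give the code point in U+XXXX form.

Offset 0: leading byte 0xE9 = 11101001 → 3-byte char #1 = E9 AC 9A.
Offset 3: leading byte 0xF3 = 11110011 → 4-byte char #2 = F3 84 93 AC.
Offset 7: leading byte 0xE1 = 11100001 → 3-byte char #3 = E1 B0 99.
Offset 10: leading byte 0x29 = 00101001 → 1-byte char #4 = 29.
Offset 11: leading byte 0xE2 = 11100010 → 3-byte char #5 = E2 AE A4.
Offset 14: leading byte 0xE9 = 11101001 → 3-byte char #6 = E9 8C B2.
Offset 17: leading byte 0xF0 = 11110000 → 4-byte char #7 = F0 90 81 93.
Offset 21: leading byte 0xC8 = 11001000 → 2-byte char #8 = C8 A4.
Leading byte 0xC8 = 11001000 matches 110xxxxx → 2-byte sequence.
Byte 1: 0xC8 = 11001000, payload 01000 (5 bits).
Byte 2: 0xA4 = 10100100 (10xxxxxx ✓), payload 100100.
Concatenate: 01000100100 = 0x224 (11 bits → U+0224).

U+0224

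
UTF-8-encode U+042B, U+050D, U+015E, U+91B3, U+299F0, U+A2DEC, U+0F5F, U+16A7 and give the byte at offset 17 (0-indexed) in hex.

0xE0

U+042B → 2-byte form D0 AB at offsets 0–1.
U+050D → 2-byte form D4 8D at offsets 2–3.
U+015E → 2-byte form C5 9E at offsets 4–5.
U+91B3 → 3-byte form E9 86 B3 at offsets 6–8.
U+299F0 → 4-byte form F0 A9 A7 B0 at offsets 9–12.
U+A2DEC → 4-byte form F2 A2 B7 AC at offsets 13–16.
U+0F5F → 3-byte form E0 BD 9F at offsets 17–19.
Offset 17 falls in char 7's range; it's byte 1 of E0 BD 9F = 0xE0.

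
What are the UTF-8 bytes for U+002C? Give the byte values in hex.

2C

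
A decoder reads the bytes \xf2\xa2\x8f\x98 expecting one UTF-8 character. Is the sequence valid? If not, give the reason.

Leading byte 0xF2 = 11110010 → 4-byte form.
Continuation bytes 0xA2=10100010, 0x8F=10001111, 0x98=10011000 all match 10xxxxxx.
Decoded value 0xA23D8 is ≥ 0x10000 (shortest form) and not a surrogate.

valid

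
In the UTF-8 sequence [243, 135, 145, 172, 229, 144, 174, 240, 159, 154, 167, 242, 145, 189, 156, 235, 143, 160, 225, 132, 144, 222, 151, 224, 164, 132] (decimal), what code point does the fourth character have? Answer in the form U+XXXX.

U+91F5C

Offset 0: leading byte 0xF3 = 11110011 → 4-byte char #1 = F3 87 91 AC.
Offset 4: leading byte 0xE5 = 11100101 → 3-byte char #2 = E5 90 AE.
Offset 7: leading byte 0xF0 = 11110000 → 4-byte char #3 = F0 9F 9A A7.
Offset 11: leading byte 0xF2 = 11110010 → 4-byte char #4 = F2 91 BD 9C.
Leading byte 0xF2 = 11110010 matches 11110xxx → 4-byte sequence.
Byte 1: 0xF2 = 11110010, payload 010 (3 bits).
Byte 2: 0x91 = 10010001 (10xxxxxx ✓), payload 010001.
Byte 3: 0xBD = 10111101 (10xxxxxx ✓), payload 111101.
Byte 4: 0x9C = 10011100 (10xxxxxx ✓), payload 011100.
Concatenate: 010010001111101011100 = 0x91F5C (21 bits → U+91F5C).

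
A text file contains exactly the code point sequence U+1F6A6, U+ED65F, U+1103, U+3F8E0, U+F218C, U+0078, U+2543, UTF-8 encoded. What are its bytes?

F0 9F 9A A6 F3 AD 99 9F E1 84 83 F0 BF A3 A0 F3 B2 86 8C 78 E2 95 83

U+1F6A6: 4-byte form → F0 9F 9A A6.
U+ED65F: 4-byte form → F3 AD 99 9F.
U+1103: 3-byte form → E1 84 83.
U+3F8E0: 4-byte form → F0 BF A3 A0.
U+F218C: 4-byte form → F3 B2 86 8C.
U+0078: 1-byte form → 78.
U+2543: 3-byte form → E2 95 83.
Concatenated (23 bytes): F0 9F 9A A6 F3 AD 99 9F E1 84 83 F0 BF A3 A0 F3 B2 86 8C 78 E2 95 83.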